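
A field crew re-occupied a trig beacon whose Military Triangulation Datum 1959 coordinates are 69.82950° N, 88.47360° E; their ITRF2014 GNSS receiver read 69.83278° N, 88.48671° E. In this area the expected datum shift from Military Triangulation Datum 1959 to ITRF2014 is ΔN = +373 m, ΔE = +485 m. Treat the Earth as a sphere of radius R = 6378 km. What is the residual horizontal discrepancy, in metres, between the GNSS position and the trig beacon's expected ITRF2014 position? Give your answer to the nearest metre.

20 m

Observed coordinate differences: Δφ = +0.00328°, Δλ = +0.01311°.
Converting to metres (1° lat = 111317 m, cos φ = 0.344815): observed ΔN = 365.1 m, observed ΔE = 503.2 m.
Subtracting the expected shift leaves a residual of 365.1 − (373) = -7.9 m north and 503.2 − (485) = 18.2 m east.
Residual distance = √((-7.9)² + 18.2²) = 19.8 m.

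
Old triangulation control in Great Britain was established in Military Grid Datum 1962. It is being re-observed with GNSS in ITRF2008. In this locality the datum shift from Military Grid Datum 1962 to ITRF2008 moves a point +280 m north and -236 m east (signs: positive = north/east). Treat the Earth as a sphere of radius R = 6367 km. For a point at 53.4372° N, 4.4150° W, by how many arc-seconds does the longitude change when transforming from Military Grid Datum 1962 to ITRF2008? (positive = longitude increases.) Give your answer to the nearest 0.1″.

At latitude 53.4372°, cos φ = 0.595704.
One radian of longitude at latitude φ spans R cos φ, so Δλ = ΔE / (R cos φ) = -236.0 / (6367000 × 0.595704) = -6.2222e-05 rad = -12.834″.

Δλ = -12.8″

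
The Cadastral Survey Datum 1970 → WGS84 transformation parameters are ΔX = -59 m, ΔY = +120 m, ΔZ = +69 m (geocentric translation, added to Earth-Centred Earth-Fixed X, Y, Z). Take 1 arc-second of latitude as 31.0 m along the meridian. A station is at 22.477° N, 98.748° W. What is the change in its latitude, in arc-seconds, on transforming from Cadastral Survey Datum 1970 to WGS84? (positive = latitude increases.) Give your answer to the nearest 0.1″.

sin φ = 0.382313, cos φ = 0.924033, sin λ = -0.988367, cos λ = -0.152089.
North component: ΔN = −sin φ cos λ·ΔX − sin φ sin λ·ΔY + cos φ·ΔZ = −(0.382313)(-0.152089)(-59) − (0.382313)(-0.988367)(120) + (0.924033)(69) = 105.67 m.
1° of latitude spans 3600 × 31.00 = 111600 m, so Δφ = 105.67 / 111600 × 3600 = 3.409″.

Δφ = 3.4″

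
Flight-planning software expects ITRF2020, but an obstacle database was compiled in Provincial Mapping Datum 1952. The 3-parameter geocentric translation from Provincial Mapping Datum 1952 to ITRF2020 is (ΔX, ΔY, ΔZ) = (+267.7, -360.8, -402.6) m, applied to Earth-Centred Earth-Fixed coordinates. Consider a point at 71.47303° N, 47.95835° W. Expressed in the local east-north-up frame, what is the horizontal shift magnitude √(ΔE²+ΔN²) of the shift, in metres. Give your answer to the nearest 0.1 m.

The local east axis at (φ, λ) is (−sin λ, cos λ, 0), so ΔE = −sin(-47.95835°)·267.7 + cos(-47.95835°)·(-360.8) = -42.81 m.
The local north axis is (−sin φ cos λ, −sin φ sin λ, cos φ), giving ΔN = -169.980 − 254.064 − 127.927 = -551.97 m.
Horizontal magnitude = √(ΔE² + ΔN²) = √((-42.81)² + (-551.97)²) = 553.63 m.

553.6 m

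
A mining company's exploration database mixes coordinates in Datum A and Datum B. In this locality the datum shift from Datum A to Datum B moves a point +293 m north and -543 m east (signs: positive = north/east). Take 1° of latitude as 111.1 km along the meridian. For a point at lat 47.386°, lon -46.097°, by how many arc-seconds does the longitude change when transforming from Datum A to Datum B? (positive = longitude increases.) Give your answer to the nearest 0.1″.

At latitude 47.386°, cos φ = 0.677056.
1° of longitude at this latitude = 111.1 × cos φ = 75.22 km, so Δλ = -543.0 / 75220.9 = -0.0072187° = -25.987″.

Δλ = -26.0″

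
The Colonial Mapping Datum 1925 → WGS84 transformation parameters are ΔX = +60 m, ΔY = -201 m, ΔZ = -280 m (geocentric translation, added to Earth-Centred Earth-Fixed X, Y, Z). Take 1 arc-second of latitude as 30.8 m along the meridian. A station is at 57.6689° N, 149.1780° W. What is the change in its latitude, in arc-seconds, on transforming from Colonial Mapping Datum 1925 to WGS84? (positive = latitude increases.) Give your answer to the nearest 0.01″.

sin φ = 0.844972, cos φ = 0.534811, sin λ = -0.512373, cos λ = -0.858763.
North component: ΔN = −sin φ cos λ·ΔX − sin φ sin λ·ΔY + cos φ·ΔZ = −(0.844972)(-0.858763)(60) − (0.844972)(-0.512373)(-201) + (0.534811)(-280) = -193.23 m.
1° of latitude spans 3600 × 30.80 = 110880 m, so Δφ = -193.23 / 110880 × 3600 = -6.274″.

Δφ = -6.27″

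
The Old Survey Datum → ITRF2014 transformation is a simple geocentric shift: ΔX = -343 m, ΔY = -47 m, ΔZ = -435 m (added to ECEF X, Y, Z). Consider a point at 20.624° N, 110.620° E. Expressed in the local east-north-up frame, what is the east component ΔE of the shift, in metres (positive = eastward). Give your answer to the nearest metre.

The local east axis at (φ, λ) is (−sin λ, cos λ, 0), so ΔE = −sin(110.620°)·(-343) + cos(110.620°)·(-47) = 337.58 m.

ΔE = 338 m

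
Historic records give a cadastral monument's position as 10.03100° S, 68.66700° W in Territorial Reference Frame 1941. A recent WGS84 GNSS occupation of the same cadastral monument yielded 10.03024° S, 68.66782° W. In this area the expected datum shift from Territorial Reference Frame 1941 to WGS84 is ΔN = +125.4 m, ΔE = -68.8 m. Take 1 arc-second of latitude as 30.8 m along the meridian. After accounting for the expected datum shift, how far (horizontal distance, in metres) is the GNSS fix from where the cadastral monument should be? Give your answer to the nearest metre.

Observed coordinate differences: Δφ = +0.00076°, Δλ = -0.00082°.
Converting to metres (1° lat = 110880 m, cos φ = 0.984714): observed ΔN = 84.3 m, observed ΔE = -89.5 m.
Subtracting the expected shift leaves a residual of 84.3 − (125.4) = -41.1 m north and -89.5 − (-68.8) = -20.7 m east.
Residual distance = √((-41.1)² + (-20.7)²) = 46.1 m.

46 m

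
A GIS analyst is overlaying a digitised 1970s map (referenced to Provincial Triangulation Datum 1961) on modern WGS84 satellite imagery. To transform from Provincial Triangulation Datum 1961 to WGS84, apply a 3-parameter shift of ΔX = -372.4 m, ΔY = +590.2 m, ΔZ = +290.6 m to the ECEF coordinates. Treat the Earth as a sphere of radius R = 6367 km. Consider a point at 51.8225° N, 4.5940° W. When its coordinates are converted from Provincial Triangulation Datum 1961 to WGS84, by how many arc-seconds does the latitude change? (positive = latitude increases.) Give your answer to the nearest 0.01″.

sin φ = 0.786100, cos φ = 0.618100, sin λ = -0.080095, cos λ = 0.996787.
North component: ΔN = −sin φ cos λ·ΔX − sin φ sin λ·ΔY + cos φ·ΔZ = −(0.786100)(0.996787)(-372.4) − (0.786100)(-0.080095)(590.2) + (0.618100)(290.6) = 508.58 m.
1° of latitude spans πR/180 = 111125 m, so Δφ = 508.58 / 111125 × 3600 = 16.476″.

Δφ = 16.48″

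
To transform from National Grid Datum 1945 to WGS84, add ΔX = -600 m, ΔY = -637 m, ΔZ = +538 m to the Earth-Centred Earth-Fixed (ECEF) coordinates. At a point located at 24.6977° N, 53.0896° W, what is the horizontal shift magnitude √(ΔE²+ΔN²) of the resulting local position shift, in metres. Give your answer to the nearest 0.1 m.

At φ = 24.6977°, λ = -53.0896°: sin φ = 0.417831, cos φ = 0.908525, sin λ = -0.799576, cos λ = 0.600565.
ΔE = −sin λ·ΔX + cos λ·ΔY = −(-0.799576)·(-600) + (0.600565)·(-637) = -862.31 m.
ΔN = −sin φ cos λ·ΔX − sin φ sin λ·ΔY + cos φ·ΔZ = −(0.417831)(0.600565)(-600) − (0.417831)(-0.799576)(-637) + (0.908525)(538) = 426.53 m.
Horizontal magnitude = √(ΔE² + ΔN²) = √((-862.31)² + 426.53²) = 962.03 m.

962.0 m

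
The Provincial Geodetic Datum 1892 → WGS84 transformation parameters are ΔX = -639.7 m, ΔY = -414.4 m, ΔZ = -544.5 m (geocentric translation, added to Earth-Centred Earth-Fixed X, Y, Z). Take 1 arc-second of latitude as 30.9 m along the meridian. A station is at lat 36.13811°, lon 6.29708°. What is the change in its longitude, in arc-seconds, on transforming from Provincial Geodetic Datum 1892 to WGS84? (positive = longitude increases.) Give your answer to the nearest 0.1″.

Δλ = -13.7″

sin φ = 0.589734, cos φ = 0.807598, sin λ = 0.109684, cos λ = 0.993967.
East component: ΔE = −sin λ·ΔX + cos λ·ΔY = −(0.109684)(-639.7) + (0.993967)(-414.4) = -341.74 m.
1° of latitude spans 3600 × 30.90 = 111240 m; at latitude φ, 1° of longitude spans that × cos φ = 89837.2 m, so Δλ = -341.74 / 89837.2 × 3600 = -13.694″.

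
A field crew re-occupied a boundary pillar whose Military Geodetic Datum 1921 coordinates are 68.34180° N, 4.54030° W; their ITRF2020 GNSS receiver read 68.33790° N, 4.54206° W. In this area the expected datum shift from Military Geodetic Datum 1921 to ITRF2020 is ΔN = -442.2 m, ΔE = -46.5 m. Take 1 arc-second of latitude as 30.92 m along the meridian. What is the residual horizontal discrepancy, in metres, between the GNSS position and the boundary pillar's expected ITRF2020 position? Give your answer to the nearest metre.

Observed coordinate differences: Δφ = -0.00390°, Δλ = -0.00176°.
Converting to metres (1° lat = 111312 m, cos φ = 0.369069): observed ΔN = -434.1 m, observed ΔE = -72.3 m.
Subtracting the expected shift leaves a residual of -434.1 − (-442.2) = 8.1 m north and -72.3 − (-46.5) = -25.8 m east.
Residual distance = √(8.1² + (-25.8)²) = 27.0 m.

27 m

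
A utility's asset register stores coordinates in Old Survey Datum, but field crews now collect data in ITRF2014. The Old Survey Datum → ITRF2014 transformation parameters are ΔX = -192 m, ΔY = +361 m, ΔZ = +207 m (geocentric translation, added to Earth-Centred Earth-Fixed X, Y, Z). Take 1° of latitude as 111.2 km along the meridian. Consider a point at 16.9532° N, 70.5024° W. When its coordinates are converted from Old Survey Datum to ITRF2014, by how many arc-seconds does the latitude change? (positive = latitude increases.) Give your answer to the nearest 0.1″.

sin φ = 0.291590, cos φ = 0.956543, sin λ = -0.942655, cos λ = 0.333767.
North component: ΔN = −sin φ cos λ·ΔX − sin φ sin λ·ΔY + cos φ·ΔZ = −(0.291590)(0.333767)(-192) − (0.291590)(-0.942655)(361) + (0.956543)(207) = 315.92 m.
1° of latitude spans 111200 m, so Δφ = 315.92 / 111200 × 3600 = 10.228″.

Δφ = 10.2″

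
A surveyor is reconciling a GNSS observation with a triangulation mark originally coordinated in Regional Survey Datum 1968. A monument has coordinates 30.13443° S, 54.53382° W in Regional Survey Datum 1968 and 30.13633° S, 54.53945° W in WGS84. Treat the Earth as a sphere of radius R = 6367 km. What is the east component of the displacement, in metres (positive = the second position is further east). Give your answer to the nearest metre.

Δφ = -30.13633° − -30.13443° = -0.00190°; Δλ = -54.53945° − -54.53382° = -0.00563°.
1° along a meridian = πR/180 = 111125 m.
ΔN = Δφ × 111125 = -211.1 m; ΔE = Δλ × 111125 × cos(-30.13443°) = -0.00563 × 111125 × 0.864850 = -541.1 m.

ΔE = -541 m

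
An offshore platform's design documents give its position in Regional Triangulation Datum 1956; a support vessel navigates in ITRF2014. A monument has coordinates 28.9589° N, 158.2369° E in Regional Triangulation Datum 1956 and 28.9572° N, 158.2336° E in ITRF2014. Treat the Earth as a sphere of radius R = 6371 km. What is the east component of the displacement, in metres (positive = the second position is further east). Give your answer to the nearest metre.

ΔE = -321 m

Δφ = 28.9572° − 28.9589° = -0.0017°; Δλ = 158.2336° − 158.2369° = -0.0033°.
1° along a meridian = πR/180 = 111195 m.
ΔN = Δφ × 111195 = -189.0 m; ΔE = Δλ × 111195 × cos(28.9589°) = -0.0033 × 111195 × 0.874967 = -321.1 m.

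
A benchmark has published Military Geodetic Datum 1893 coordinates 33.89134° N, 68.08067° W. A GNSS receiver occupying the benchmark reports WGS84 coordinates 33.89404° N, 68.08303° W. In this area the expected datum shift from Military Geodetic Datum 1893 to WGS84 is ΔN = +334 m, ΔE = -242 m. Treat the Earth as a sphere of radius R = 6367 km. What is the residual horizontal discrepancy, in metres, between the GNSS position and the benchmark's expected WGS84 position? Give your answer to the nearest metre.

Observed coordinate differences: Δφ = +0.00270°, Δλ = -0.00236°.
Converting to metres (1° lat = 111125 m, cos φ = 0.830097): observed ΔN = 300.0 m, observed ΔE = -217.7 m.
Subtracting the expected shift leaves a residual of 300.0 − (334) = -34.0 m north and -217.7 − (-242) = 24.3 m east.
Residual distance = √((-34.0)² + 24.3²) = 41.8 m.

42 m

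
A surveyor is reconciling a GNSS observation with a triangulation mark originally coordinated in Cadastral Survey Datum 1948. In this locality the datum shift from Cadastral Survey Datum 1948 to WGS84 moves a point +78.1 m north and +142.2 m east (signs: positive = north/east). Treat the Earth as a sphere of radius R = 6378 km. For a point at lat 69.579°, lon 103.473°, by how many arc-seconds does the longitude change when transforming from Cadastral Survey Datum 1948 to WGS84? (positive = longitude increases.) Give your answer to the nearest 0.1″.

Δλ = 13.2″

At latitude 69.579°, cos φ = 0.348916.
One radian of longitude at latitude φ spans R cos φ, so Δλ = ΔE / (R cos φ) = 142.2 / (6378000 × 0.348916) = 6.3899e-05 rad = 13.180″.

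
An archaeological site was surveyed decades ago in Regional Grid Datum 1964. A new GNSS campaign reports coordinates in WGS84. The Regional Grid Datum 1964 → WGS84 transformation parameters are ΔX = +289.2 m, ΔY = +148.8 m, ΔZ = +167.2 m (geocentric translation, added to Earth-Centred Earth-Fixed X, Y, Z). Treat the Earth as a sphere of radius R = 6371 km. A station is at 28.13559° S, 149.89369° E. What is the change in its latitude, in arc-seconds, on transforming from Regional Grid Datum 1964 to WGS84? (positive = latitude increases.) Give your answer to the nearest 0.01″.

sin φ = -0.471560, cos φ = 0.881834, sin λ = 0.501606, cos λ = -0.865096.
North component: ΔN = −sin φ cos λ·ΔX − sin φ sin λ·ΔY + cos φ·ΔZ = −(-0.471560)(-0.865096)(289.2) − (-0.471560)(0.501606)(148.8) + (0.881834)(167.2) = 64.66 m.
1° of latitude spans πR/180 = 111195 m, so Δφ = 64.66 / 111195 × 3600 = 2.093″.

Δφ = 2.09″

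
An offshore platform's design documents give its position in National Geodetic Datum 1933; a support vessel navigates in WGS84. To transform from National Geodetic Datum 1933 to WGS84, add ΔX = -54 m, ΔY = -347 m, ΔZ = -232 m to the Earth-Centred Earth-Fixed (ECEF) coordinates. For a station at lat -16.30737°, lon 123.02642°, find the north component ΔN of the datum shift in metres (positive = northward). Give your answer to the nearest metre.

ΔN = -296 m

The local north axis is (−sin φ cos λ, −sin φ sin λ, cos φ), giving ΔN = 8.264 − 81.691 − 222.666 = -296.09 m.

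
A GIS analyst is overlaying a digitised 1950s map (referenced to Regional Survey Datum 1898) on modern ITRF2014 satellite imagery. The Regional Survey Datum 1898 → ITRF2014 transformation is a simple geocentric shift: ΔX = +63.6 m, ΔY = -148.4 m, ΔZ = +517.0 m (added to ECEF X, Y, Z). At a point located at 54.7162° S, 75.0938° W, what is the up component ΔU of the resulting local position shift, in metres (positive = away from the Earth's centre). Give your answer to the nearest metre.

ΔU = -330 m

At φ = -54.7162°, λ = -75.0938°: sin φ = -0.816301, cos φ = 0.577627, sin λ = -0.966348, cos λ = 0.257237.
ΔU = cos φ cos λ·ΔX + cos φ sin λ·ΔY + sin φ·ΔZ = (0.577627)(0.257237)(63.6) + (0.577627)(-0.966348)(-148.4) + (-0.816301)(517.0) = -329.74 m.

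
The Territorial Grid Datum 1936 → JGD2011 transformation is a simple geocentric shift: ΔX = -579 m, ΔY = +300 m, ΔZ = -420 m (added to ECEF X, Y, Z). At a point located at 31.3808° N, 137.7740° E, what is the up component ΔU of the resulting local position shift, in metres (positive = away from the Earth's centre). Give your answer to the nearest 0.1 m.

The local up (radial) axis is (cos φ cos λ, cos φ sin λ, sin φ), giving ΔU = 366.034 + 172.126 − 218.704 = 319.46 m.

ΔU = 319.5 m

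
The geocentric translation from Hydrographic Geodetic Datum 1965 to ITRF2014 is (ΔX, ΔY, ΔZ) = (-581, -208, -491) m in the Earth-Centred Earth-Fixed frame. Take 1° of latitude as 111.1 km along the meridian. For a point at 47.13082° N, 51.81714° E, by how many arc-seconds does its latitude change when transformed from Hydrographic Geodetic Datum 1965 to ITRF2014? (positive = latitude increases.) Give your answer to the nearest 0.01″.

Δφ = 1.59″

sin φ = 0.732909, cos φ = 0.680327, sin λ = 0.786042, cos λ = 0.618173.
North component: ΔN = −sin φ cos λ·ΔX − sin φ sin λ·ΔY + cos φ·ΔZ = −(0.732909)(0.618173)(-581) − (0.732909)(0.786042)(-208) + (0.680327)(-491) = 49.02 m.
1° of latitude spans 111100 m, so Δφ = 49.02 / 111100 × 3600 = 1.588″.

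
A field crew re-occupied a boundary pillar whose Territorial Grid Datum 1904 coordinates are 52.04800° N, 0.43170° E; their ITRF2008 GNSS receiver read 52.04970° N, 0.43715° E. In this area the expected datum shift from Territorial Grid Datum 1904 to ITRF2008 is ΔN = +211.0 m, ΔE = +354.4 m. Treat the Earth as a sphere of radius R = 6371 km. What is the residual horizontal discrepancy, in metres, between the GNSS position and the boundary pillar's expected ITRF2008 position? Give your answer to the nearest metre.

29 m

Observed coordinate differences: Δφ = +0.00170°, Δλ = +0.00545°.
Converting to metres (1° lat = 111195 m, cos φ = 0.615001): observed ΔN = 189.0 m, observed ΔE = 372.7 m.
Subtracting the expected shift leaves a residual of 189.0 − (211.0) = -22.0 m north and 372.7 − (354.4) = 18.3 m east.
Residual distance = √((-22.0)² + 18.3²) = 28.6 m.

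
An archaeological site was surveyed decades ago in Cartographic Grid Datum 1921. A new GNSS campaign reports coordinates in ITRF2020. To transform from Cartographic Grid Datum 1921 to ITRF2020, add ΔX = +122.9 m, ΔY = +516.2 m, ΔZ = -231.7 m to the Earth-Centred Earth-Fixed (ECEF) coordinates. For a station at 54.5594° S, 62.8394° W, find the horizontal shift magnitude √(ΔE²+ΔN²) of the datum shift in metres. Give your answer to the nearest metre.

At φ = -54.5594°, λ = -62.8394°: sin φ = -0.814717, cos φ = 0.579859, sin λ = -0.889730, cos λ = 0.456486.
ΔE = −sin λ·ΔX + cos λ·ΔY = −(-0.889730)·(122.9) + (0.456486)·(516.2) = 344.99 m.
ΔN = −sin φ cos λ·ΔX − sin φ sin λ·ΔY + cos φ·ΔZ = −(-0.814717)(0.456486)(122.9) − (-0.814717)(-0.889730)(516.2) + (0.579859)(-231.7) = -462.83 m.
Horizontal magnitude = √(ΔE² + ΔN²) = √(344.99² + (-462.83)²) = 577.26 m.

577 m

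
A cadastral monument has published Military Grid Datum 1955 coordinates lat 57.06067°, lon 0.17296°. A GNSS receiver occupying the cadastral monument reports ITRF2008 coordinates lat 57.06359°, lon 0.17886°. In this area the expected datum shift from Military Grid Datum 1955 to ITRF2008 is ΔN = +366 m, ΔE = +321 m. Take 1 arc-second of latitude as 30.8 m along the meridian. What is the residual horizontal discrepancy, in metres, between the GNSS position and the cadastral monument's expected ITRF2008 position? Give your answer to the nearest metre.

Observed coordinate differences: Δφ = +0.00292°, Δλ = +0.00590°.
Converting to metres (1° lat = 110880 m, cos φ = 0.543751): observed ΔN = 323.8 m, observed ΔE = 355.7 m.
Subtracting the expected shift leaves a residual of 323.8 − (366) = -42.2 m north and 355.7 − (321) = 34.7 m east.
Residual distance = √((-42.2)² + 34.7²) = 54.7 m.

55 m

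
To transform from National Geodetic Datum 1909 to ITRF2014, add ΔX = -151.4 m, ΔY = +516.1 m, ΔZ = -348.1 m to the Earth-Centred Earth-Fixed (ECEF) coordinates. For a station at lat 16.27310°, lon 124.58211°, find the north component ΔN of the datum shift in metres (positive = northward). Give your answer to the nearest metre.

ΔN = -477 m

At φ = 16.27310°, λ = 124.58211°: sin φ = 0.280216, cos φ = 0.959937, sin λ = 0.823314, cos λ = -0.567587.
ΔN = −sin φ cos λ·ΔX − sin φ sin λ·ΔY + cos φ·ΔZ = −(0.280216)(-0.567587)(-151.4) − (0.280216)(0.823314)(516.1) + (0.959937)(-348.1) = -477.30 m.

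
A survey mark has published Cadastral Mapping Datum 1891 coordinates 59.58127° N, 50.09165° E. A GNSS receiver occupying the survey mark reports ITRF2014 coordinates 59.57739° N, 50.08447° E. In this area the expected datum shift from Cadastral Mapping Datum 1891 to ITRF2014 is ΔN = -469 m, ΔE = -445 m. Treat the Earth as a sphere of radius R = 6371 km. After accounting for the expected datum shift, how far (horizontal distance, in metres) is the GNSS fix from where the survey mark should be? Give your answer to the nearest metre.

55 m

Observed coordinate differences: Δφ = -0.00388°, Δλ = -0.00718°.
Converting to metres (1° lat = 111195 m, cos φ = 0.506316): observed ΔN = -431.4 m, observed ΔE = -404.2 m.
Subtracting the expected shift leaves a residual of -431.4 − (-469) = 37.6 m north and -404.2 − (-445) = 40.8 m east.
Residual distance = √(37.6² + 40.8²) = 55.4 m.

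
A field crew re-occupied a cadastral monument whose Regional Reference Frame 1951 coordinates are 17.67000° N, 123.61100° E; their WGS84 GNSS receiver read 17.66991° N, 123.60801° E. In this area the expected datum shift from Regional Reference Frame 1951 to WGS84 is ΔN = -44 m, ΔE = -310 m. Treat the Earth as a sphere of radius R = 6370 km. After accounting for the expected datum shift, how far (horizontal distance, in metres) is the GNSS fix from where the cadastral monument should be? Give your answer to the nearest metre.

35 m

Observed coordinate differences: Δφ = -0.00009°, Δλ = -0.00299°.
Converting to metres (1° lat = 111177 m, cos φ = 0.952821): observed ΔN = -10.0 m, observed ΔE = -316.7 m.
Subtracting the expected shift leaves a residual of -10.0 − (-44) = 34.0 m north and -316.7 − (-310) = -6.7 m east.
Residual distance = √(34.0² + (-6.7)²) = 34.7 m.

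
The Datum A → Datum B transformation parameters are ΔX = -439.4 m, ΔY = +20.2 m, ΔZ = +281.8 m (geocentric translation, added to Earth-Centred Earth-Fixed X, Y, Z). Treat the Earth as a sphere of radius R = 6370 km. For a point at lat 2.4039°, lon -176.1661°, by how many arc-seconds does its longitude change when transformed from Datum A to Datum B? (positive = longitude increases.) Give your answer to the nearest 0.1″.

sin φ = 0.041944, cos φ = 0.999120, sin λ = -0.066864, cos λ = -0.997762.
East component: ΔE = −sin λ·ΔX + cos λ·ΔY = −(-0.066864)(-439.4) + (-0.997762)(20.2) = -49.53 m.
1° of latitude spans πR/180 = 111177 m; at latitude φ, 1° of longitude spans that × cos φ = 111079.6 m, so Δλ = -49.53 / 111079.6 × 3600 = -1.605″.

Δλ = -1.6″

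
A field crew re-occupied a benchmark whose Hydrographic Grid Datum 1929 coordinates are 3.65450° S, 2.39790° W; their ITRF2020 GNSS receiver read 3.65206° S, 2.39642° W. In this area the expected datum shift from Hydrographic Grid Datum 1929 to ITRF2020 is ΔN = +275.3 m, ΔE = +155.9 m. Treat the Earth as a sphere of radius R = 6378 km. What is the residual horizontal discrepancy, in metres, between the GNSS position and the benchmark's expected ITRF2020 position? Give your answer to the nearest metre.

Observed coordinate differences: Δφ = +0.00244°, Δλ = +0.00148°.
Converting to metres (1° lat = 111317 m, cos φ = 0.997967): observed ΔN = 271.6 m, observed ΔE = 164.4 m.
Subtracting the expected shift leaves a residual of 271.6 − (275.3) = -3.7 m north and 164.4 − (155.9) = 8.5 m east.
Residual distance = √((-3.7)² + 8.5²) = 9.3 m.

9 m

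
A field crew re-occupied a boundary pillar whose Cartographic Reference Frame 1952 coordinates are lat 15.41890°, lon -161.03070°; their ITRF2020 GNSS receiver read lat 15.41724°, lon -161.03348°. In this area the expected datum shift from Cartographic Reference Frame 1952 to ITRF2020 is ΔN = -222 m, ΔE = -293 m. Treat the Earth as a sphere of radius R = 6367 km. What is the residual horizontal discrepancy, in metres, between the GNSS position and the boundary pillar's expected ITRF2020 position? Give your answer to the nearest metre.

Observed coordinate differences: Δφ = -0.00166°, Δλ = -0.00278°.
Converting to metres (1° lat = 111125 m, cos φ = 0.964008): observed ΔN = -184.5 m, observed ΔE = -297.8 m.
Subtracting the expected shift leaves a residual of -184.5 − (-222) = 37.5 m north and -297.8 − (-293) = -4.8 m east.
Residual distance = √(37.5² + (-4.8)²) = 37.8 m.

38 m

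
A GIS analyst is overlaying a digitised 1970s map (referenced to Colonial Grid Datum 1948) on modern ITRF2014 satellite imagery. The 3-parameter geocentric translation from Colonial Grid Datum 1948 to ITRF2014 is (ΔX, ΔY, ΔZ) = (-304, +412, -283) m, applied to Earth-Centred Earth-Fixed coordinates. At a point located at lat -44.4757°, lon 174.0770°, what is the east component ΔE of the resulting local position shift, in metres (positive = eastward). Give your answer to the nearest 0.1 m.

ΔE = -378.4 m

The local east axis at (φ, λ) is (−sin λ, cos λ, 0), so ΔE = −sin(174.0770°)·(-304) + cos(174.0770°)·412 = -378.43 m.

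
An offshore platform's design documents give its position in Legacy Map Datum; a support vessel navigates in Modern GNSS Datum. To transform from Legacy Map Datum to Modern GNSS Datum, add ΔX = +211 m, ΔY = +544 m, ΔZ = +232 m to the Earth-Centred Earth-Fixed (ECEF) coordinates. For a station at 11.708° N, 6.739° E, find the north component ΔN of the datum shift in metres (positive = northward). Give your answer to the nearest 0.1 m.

At φ = 11.708°, λ = 6.739°: sin φ = 0.202924, cos φ = 0.979194, sin λ = 0.117347, cos λ = 0.993091.
ΔN = −sin φ cos λ·ΔX − sin φ sin λ·ΔY + cos φ·ΔZ = −(0.202924)(0.993091)(211) − (0.202924)(0.117347)(544) + (0.979194)(232) = 171.70 m.

ΔN = 171.7 m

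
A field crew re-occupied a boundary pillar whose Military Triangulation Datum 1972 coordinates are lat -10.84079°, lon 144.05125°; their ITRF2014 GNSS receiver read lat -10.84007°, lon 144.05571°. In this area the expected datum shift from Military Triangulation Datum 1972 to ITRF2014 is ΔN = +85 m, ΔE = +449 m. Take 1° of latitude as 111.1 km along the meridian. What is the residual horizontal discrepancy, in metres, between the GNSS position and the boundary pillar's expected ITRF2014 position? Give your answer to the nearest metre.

Observed coordinate differences: Δφ = +0.00072°, Δλ = +0.00446°.
Converting to metres (1° lat = 111100 m, cos φ = 0.982154): observed ΔN = 80.0 m, observed ΔE = 486.7 m.
Subtracting the expected shift leaves a residual of 80.0 − (85) = -5.0 m north and 486.7 − (449) = 37.7 m east.
Residual distance = √((-5.0)² + 37.7²) = 38.0 m.

38 m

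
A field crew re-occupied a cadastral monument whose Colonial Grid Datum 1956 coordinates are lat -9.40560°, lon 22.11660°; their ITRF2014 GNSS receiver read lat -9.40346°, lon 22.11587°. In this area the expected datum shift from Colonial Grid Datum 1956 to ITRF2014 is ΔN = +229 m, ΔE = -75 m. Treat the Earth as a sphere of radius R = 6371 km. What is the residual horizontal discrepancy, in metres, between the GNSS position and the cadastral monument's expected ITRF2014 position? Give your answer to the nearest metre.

10 m

Observed coordinate differences: Δφ = +0.00214°, Δλ = -0.00073°.
Converting to metres (1° lat = 111195 m, cos φ = 0.986556): observed ΔN = 238.0 m, observed ΔE = -80.1 m.
Subtracting the expected shift leaves a residual of 238.0 − (229) = 9.0 m north and -80.1 − (-75) = -5.1 m east.
Residual distance = √(9.0² + (-5.1)²) = 10.3 m.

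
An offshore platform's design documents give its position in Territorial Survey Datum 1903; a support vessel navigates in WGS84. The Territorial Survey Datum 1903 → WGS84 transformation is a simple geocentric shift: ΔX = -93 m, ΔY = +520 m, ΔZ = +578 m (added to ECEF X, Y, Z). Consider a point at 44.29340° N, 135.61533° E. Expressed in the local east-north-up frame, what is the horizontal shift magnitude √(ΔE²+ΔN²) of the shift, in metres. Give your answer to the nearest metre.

At φ = 44.29340°, λ = 135.61533°: sin φ = 0.698333, cos φ = 0.715773, sin λ = 0.699472, cos λ = -0.714660.
ΔE = −sin λ·ΔX + cos λ·ΔY = −(0.699472)·(-93) + (-0.714660)·(520) = -306.57 m.
ΔN = −sin φ cos λ·ΔX − sin φ sin λ·ΔY + cos φ·ΔZ = −(0.698333)(-0.714660)(-93) − (0.698333)(0.699472)(520) + (0.715773)(578) = 113.30 m.
Horizontal magnitude = √(ΔE² + ΔN²) = √((-306.57)² + 113.30²) = 326.84 m.

327 m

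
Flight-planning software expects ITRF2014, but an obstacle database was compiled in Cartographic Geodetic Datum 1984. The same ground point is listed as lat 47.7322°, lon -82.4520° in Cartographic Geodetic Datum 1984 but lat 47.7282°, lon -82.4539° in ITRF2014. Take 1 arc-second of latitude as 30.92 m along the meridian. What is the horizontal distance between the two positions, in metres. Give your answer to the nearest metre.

Δφ = 47.7282° − 47.7322° = -0.0040°; Δλ = -82.4539° − -82.4520° = -0.0019°.
1° of latitude = 3600 × 30.92 = 111312 m.
ΔN = Δφ × 111312 = -445.2 m; ΔE = Δλ × 111312 × cos(47.7322°) = -0.0019 × 111312 × 0.672597 = -142.2 m.
Distance = √(ΔE² + ΔN²) = √((-142.2)² + (-445.2)²) = 467.4 m.

467 m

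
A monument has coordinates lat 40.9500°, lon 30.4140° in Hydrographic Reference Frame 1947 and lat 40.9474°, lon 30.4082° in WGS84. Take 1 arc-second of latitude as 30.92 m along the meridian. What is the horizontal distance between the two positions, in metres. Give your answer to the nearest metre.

567 m

Δφ = 40.9474° − 40.9500° = -0.0026°; Δλ = 30.4082° − 30.4140° = -0.0058°.
1° of latitude = 3600 × 30.92 = 111312 m.
ΔN = Δφ × 111312 = -289.4 m; ΔE = Δλ × 111312 × cos(40.9500°) = -0.0058 × 111312 × 0.755282 = -487.6 m.
Distance = √(ΔE² + ΔN²) = √((-487.6)² + (-289.4)²) = 567.0 m.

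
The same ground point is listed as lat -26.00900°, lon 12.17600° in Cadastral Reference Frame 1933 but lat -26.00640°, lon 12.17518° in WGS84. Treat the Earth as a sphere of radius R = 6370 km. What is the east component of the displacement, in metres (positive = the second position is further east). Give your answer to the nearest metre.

ΔE = -82 m

Δφ = -26.00640° − -26.00900° = +0.00260°; Δλ = 12.17518° − 12.17600° = -0.00082°.
1° along a meridian = πR/180 = 111177 m.
ΔN = Δφ × 111177 = 289.1 m; ΔE = Δλ × 111177 × cos(-26.00900°) = -0.00082 × 111177 × 0.898725 = -81.9 m.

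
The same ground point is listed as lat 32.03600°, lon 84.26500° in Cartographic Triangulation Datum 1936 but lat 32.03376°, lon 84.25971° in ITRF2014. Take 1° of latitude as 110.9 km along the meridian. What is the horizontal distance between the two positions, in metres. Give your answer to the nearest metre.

556 m

Δφ = 32.03376° − 32.03600° = -0.00224°; Δλ = 84.25971° − 84.26500° = -0.00529°.
ΔN = Δφ × 110900 = -248.4 m; ΔE = Δλ × 110900 × cos(32.03600°) = -0.00529 × 110900 × 0.847715 = -497.3 m.
Distance = √(ΔE² + ΔN²) = √((-497.3)² + (-248.4)²) = 555.9 m.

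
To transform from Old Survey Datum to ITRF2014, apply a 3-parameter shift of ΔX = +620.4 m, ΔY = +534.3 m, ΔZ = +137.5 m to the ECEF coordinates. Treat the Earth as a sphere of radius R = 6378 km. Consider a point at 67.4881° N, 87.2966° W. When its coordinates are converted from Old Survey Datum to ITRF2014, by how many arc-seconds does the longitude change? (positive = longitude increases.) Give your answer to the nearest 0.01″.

Δλ = 54.47″

sin φ = 0.923800, cos φ = 0.382875, sin λ = -0.998887, cos λ = 0.047166.
East component: ΔE = −sin λ·ΔX + cos λ·ΔY = −(-0.998887)(620.4) + (0.047166)(534.3) = 644.91 m.
1° of latitude spans πR/180 = 111317 m; at latitude φ, 1° of longitude spans that × cos φ = 42620.6 m, so Δλ = 644.91 / 42620.6 × 3600 = 54.473″.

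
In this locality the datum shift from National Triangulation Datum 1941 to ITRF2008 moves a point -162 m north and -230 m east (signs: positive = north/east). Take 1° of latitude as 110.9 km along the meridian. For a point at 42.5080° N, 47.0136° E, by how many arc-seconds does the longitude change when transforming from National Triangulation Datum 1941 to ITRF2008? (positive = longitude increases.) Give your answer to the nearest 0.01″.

Δλ = -10.13″

At latitude 42.5080°, cos φ = 0.737183.
1° of longitude at this latitude = 110.9 × cos φ = 81.75 km, so Δλ = -230.0 / 81753.6 = -0.0028133° = -10.128″.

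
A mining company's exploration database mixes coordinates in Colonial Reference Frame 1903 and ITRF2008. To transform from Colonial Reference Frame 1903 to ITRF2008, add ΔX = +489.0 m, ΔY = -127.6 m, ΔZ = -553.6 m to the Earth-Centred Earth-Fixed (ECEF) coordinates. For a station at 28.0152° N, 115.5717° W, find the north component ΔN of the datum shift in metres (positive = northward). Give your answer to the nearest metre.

At φ = 28.0152°, λ = -115.5717°: sin φ = 0.469706, cos φ = 0.882823, sin λ = -0.902046, cos λ = -0.431640.
ΔN = −sin φ cos λ·ΔX − sin φ sin λ·ΔY + cos φ·ΔZ = −(0.469706)(-0.431640)(489.0) − (0.469706)(-0.902046)(-127.6) + (0.882823)(-553.6) = -443.65 m.

ΔN = -444 m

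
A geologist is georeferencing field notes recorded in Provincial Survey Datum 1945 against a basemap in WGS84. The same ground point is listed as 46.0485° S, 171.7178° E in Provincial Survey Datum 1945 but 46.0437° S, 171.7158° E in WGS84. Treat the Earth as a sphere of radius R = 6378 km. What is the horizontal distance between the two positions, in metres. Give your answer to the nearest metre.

Δφ = -46.0437° − -46.0485° = +0.0048°; Δλ = 171.7158° − 171.7178° = -0.0020°.
1° along a meridian = πR/180 = 111317 m.
ΔN = Δφ × 111317 = 534.3 m; ΔE = Δλ × 111317 × cos(-46.0485°) = -0.0020 × 111317 × 0.694049 = -154.5 m.
Distance = √(ΔE² + ΔN²) = √((-154.5)² + 534.3²) = 556.2 m.

556 m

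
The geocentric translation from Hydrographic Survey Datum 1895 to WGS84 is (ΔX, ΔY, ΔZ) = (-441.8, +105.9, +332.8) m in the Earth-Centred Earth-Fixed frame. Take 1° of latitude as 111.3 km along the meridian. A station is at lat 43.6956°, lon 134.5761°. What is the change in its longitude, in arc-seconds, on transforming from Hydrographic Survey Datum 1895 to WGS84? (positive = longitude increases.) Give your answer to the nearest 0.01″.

sin φ = 0.690827, cos φ = 0.723020, sin λ = 0.712319, cos λ = -0.701856.
East component: ΔE = −sin λ·ΔX + cos λ·ΔY = −(0.712319)(-441.8) + (-0.701856)(105.9) = 240.38 m.
1° of latitude spans 111300 m; at latitude φ, 1° of longitude spans that × cos φ = 80472.1 m, so Δλ = 240.38 / 80472.1 × 3600 = 10.753″.

Δλ = 10.75″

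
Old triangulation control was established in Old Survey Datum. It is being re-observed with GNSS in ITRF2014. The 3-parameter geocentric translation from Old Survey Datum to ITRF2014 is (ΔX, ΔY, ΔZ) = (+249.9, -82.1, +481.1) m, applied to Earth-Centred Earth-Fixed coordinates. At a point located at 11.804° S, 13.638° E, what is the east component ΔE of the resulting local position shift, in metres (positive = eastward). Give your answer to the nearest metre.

ΔE = -139 m

The local east axis at (φ, λ) is (−sin λ, cos λ, 0), so ΔE = −sin(13.638°)·249.9 + cos(13.638°)·(-82.1) = -138.71 m.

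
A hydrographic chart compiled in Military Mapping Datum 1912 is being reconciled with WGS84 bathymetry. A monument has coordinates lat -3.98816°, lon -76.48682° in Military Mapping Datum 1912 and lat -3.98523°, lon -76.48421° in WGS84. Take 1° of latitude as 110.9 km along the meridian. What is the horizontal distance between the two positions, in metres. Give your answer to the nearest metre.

Δφ = -3.98523° − -3.98816° = +0.00293°; Δλ = -76.48421° − -76.48682° = +0.00261°.
ΔN = Δφ × 110900 = 324.9 m; ΔE = Δλ × 110900 × cos(-3.98816°) = +0.00261 × 110900 × 0.997578 = 288.7 m.
Distance = √(ΔE² + ΔN²) = √(288.7² + 324.9²) = 434.7 m.

435 m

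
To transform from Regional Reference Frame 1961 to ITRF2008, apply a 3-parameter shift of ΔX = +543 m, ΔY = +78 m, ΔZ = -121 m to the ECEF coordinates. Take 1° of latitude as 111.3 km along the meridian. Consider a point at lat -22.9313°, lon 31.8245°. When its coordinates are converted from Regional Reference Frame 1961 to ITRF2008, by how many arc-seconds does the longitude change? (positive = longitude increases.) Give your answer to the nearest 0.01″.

sin φ = -0.389627, cos φ = 0.920973, sin λ = 0.527319, cos λ = 0.849667.
East component: ΔE = −sin λ·ΔX + cos λ·ΔY = −(0.527319)(543) + (0.849667)(78) = -220.06 m.
1° of latitude spans 111300 m; at latitude φ, 1° of longitude spans that × cos φ = 102504.3 m, so Δλ = -220.06 / 102504.3 × 3600 = -7.729″.

Δλ = -7.73″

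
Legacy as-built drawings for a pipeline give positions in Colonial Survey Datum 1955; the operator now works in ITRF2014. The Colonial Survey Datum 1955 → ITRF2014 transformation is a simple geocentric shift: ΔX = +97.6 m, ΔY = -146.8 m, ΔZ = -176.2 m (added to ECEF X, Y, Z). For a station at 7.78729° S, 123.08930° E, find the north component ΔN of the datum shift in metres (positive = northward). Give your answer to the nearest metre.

ΔN = -198 m

The local north axis is (−sin φ cos λ, −sin φ sin λ, cos φ), giving ΔN = -7.220 − 16.665 − 174.575 = -198.46 m.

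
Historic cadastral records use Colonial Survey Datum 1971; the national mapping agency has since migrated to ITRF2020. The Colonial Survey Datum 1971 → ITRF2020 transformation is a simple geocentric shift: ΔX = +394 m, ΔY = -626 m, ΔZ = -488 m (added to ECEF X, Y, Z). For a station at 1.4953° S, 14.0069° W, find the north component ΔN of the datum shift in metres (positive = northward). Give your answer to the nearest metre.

At φ = -1.4953°, λ = -14.0069°: sin φ = -0.026095, cos φ = 0.999659, sin λ = -0.242039, cos λ = 0.970267.
ΔN = −sin φ cos λ·ΔX − sin φ sin λ·ΔY + cos φ·ΔZ = −(-0.026095)(0.970267)(394) − (-0.026095)(-0.242039)(-626) + (0.999659)(-488) = -473.90 m.

ΔN = -474 m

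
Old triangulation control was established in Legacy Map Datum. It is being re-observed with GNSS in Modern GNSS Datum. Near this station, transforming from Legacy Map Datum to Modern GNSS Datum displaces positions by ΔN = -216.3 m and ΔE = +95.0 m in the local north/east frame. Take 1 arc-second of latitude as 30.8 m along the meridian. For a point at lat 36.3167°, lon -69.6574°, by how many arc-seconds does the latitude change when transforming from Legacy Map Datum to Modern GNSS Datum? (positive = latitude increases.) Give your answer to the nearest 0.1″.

1″ of latitude = 30.80 m, so Δφ = -216.3 / 30.80 = -7.023″.

Δφ = -7.0″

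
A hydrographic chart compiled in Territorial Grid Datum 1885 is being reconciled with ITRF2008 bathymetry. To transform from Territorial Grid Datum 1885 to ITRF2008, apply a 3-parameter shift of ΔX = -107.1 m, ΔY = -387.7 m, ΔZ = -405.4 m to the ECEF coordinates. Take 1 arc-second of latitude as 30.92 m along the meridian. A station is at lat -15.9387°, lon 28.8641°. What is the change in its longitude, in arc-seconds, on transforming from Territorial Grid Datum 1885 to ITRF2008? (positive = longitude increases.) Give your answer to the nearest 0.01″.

Δλ = -9.68″

sin φ = -0.274609, cos φ = 0.961556, sin λ = 0.482734, cos λ = 0.875767.
East component: ΔE = −sin λ·ΔX + cos λ·ΔY = −(0.482734)(-107.1) + (0.875767)(-387.7) = -287.83 m.
1° of latitude spans 3600 × 30.92 = 111312 m; at latitude φ, 1° of longitude spans that × cos φ = 107032.7 m, so Δλ = -287.83 / 107032.7 × 3600 = -9.681″.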